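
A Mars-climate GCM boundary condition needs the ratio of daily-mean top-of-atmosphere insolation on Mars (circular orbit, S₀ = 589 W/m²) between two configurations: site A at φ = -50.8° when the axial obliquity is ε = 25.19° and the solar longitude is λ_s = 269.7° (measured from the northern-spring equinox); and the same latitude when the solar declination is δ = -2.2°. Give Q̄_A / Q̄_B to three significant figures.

— Configuration A (φ=-50.8°):
Solar declination: sin δ = sin ε · sin λ_s = sin 25.19° × sin 269.7° = -0.42562, so δ = -25.190°.
cos H₀ = −tan(-50.8°) tan(-25.190°) = -0.5767, H₀ = 2.1855 rad.
Bracket: H₀ sin φ sin δ + cos φ cos δ sin H₀ = 2.1855×-0.77494×-0.42562 + 0.63203×0.90490×0.81696 = 0.720843 + 0.467239 = 1.188082.
Q̄ = (S₀/π) × [bracket] = (589/π) × 1.188082 = 222.75 W/m².
— Configuration B (φ=-50.8°):
cos H₀ = −tan(-50.8°) tan(-2.200°) = -0.0471, H₀ = 1.6179 rad.
Bracket: H₀ sin φ sin δ + cos φ cos δ sin H₀ = 1.6179×-0.77494×-0.03839 + 0.63203×0.99926×0.99889 = 0.048132 + 0.630861 = 0.678993.
Q̄ = (S₀/π) × [bracket] = (589/π) × 0.678993 = 127.30 W/m².
Ratio Q̄_A / Q̄_B = 222.75 / 127.30 = 1.750.

Q̄_A / Q̄_B ≈ 1.75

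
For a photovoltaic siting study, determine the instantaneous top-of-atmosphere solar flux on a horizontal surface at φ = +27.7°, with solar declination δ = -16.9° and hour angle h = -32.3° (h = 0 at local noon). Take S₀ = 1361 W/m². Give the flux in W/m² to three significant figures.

cos θ_z = sin φ sin δ + cos φ cos δ cos h = -0.135131 + 0.716069 = 0.580938.
Flux = S₀ · cos θ_z = 1361 × 0.580938 = 790.7 W/m².

791 W/m²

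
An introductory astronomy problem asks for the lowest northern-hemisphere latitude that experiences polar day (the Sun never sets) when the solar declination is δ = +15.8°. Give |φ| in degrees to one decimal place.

|φ| = 74.2°

Polar day requires cos H₀ = −tan φ tan δ ≤ −1, i.e. tan φ tan δ ≥ 1.
The boundary is |tan φ| · |tan δ| = 1, so |φ| = 90° − |δ| = 90° − 15.8° = 74.2° in the northern hemisphere.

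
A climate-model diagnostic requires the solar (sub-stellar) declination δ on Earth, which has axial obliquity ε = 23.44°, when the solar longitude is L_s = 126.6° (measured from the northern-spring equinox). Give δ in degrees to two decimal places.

δ = +18.62°

sin δ = sin ε · sin L_s = sin 23.44° × sin 126.6° = 0.319352.
δ = arcsin(0.319352) = +18.62°.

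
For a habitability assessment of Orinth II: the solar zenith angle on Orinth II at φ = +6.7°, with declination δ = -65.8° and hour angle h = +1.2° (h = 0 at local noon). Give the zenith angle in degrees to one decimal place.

cos θ_z = sin φ sin δ + cos φ cos δ cos h = -0.106418 + 0.407034 = 0.300616.
θ_z = arccos(0.300616) = 72.5°.

θ_z = 72.5°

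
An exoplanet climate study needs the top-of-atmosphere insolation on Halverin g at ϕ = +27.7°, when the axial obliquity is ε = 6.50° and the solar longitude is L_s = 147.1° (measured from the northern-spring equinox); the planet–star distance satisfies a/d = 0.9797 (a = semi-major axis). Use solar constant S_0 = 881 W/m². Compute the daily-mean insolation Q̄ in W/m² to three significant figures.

Solar declination: sin δ = sin ε · sin L_s = sin 6.50° × sin 147.1° = 0.06149, so δ = +3.525°.
cos h₀ = −tan(+27.7°) tan(+3.525°) = -0.0323, h₀ = 1.6031 rad.
Bracket: h₀ sin ϕ sin δ + cos ϕ cos δ sin h₀ = 1.6031×0.46484×0.06149 + 0.88539×0.99811×0.99948 = 0.045821 + 0.883257 = 0.929078.
Inverse-square distance factor (a/d)² = 0.9797² = 0.959812.
Q̄ = (S_0/π) × 0.959812 × [bracket] = (881/π) × 0.959812 × 0.929078 = 250.1 W/m².

Q̄ ≈ 250 W/m²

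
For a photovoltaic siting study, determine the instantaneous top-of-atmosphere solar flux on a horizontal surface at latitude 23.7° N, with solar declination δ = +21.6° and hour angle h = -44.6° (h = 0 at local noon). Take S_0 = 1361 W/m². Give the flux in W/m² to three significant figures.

cos θ_z = sin ϕ sin δ + cos ϕ cos δ cos h = 0.147967 + 0.606192 = 0.754159.
Flux = S_0 · cos θ_z = 1361 × 0.754159 = 1026 W/m².

1.03e+03 W/m²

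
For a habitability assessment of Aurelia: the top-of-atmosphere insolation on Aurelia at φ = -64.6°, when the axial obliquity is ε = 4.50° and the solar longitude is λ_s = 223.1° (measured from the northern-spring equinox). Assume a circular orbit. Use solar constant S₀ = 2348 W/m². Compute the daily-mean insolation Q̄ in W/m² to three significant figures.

Solar declination: sin δ = sin ε · sin λ_s = sin 4.50° × sin 223.1° = -0.05361, so δ = -3.073°.
cos H₀ = −tan(-64.6°) tan(-3.073°) = -0.1131, H₀ = 1.6841 rad.
Bracket: H₀ sin φ sin δ + cos φ cos δ sin H₀ = 1.6841×-0.90334×-0.05361 + 0.42894×0.99856×0.99359 = 0.081558 + 0.425577 = 0.507135.
Q̄ = (S₀/π) × [bracket] = (2348/π) × 0.507135 = 379.0 W/m².

Q̄ ≈ 379 W/m²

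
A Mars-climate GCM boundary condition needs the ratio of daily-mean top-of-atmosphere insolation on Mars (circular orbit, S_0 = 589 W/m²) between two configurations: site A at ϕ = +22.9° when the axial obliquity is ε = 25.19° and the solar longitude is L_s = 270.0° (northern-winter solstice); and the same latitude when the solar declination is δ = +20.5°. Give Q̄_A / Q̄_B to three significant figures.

Q̄_A / Q̄_B ≈ 0.542

— Configuration A (ϕ=+22.9°):
Solar declination: sin δ = sin ε · sin L_s = sin 25.19° × sin 270.0° = -0.42562, so δ = -25.190°.
cos h₀ = −tan(+22.9°) tan(-25.190°) = 0.1987, h₀ = 1.3708 rad.
Bracket: h₀ sin ϕ sin δ + cos ϕ cos δ sin h₀ = 1.3708×0.38912×-0.42562 + 0.92119×0.90490×0.98006 = -0.227028 + 0.816963 = 0.589935.
Q̄ = (S_0/π) × [bracket] = (589/π) × 0.589935 = 110.60 W/m².
— Configuration B (ϕ=+22.9°):
cos h₀ = −tan(+22.9°) tan(+20.500°) = -0.1579, h₀ = 1.7294 rad.
Bracket: h₀ sin ϕ sin δ + cos ϕ cos δ sin h₀ = 1.7294×0.38912×0.35021 + 0.92119×0.93667×0.98745 = 0.235672 + 0.852022 = 1.087694.
Q̄ = (S_0/π) × [bracket] = (589/π) × 1.087694 = 203.93 W/m².
Ratio Q̄_A / Q̄_B = 110.60 / 203.93 = 0.5423.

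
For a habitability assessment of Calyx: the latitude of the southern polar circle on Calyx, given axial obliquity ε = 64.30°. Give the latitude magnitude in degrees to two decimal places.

25.70°

The polar circle is the lowest latitude that experiences at least one full rotation of continuous darkness at the northern-summer solstice; it lies at |φ| = 90° − ε = 90° − 64.30° = 25.70°.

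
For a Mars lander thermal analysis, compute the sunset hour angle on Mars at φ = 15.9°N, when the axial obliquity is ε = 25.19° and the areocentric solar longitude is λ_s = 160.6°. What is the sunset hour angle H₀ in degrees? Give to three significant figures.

H₀ = 92.3°

sin δ = sin 25.19° × sin 160.6° = 0.14137, so δ = +8.127°.
cos H₀ = −tan φ · tan δ = −tan(+15.9°) × tan(+8.127°) = -0.0407, so H₀ = 1.6115 rad = 92.33°.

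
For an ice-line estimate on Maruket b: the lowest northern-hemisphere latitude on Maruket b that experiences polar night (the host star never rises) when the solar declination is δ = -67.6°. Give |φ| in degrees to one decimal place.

Polar night requires cos H₀ = −tan φ tan δ ≥ 1, i.e. tan φ tan δ ≤ −1.
The boundary is |tan φ| · |tan δ| = 1, so |φ| = 90° − |δ| = 90° − 67.6° = 22.4° in the northern hemisphere.

|φ| = 22.4°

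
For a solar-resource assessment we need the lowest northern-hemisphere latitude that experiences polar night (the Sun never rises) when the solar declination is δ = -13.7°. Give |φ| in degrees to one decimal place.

Polar night requires cos H₀ = −tan φ tan δ ≥ 1, i.e. tan φ tan δ ≤ −1.
The boundary is |tan φ| · |tan δ| = 1, so |φ| = 90° − |δ| = 90° − 13.7° = 76.3° in the northern hemisphere.

|φ| = 76.3°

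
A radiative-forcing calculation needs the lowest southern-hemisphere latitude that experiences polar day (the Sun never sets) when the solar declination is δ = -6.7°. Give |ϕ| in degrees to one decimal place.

|ϕ| = 83.3°

Polar day requires cos h₀ = −tan ϕ tan δ ≤ −1, i.e. tan ϕ tan δ ≥ 1.
The boundary is |tan ϕ| · |tan δ| = 1, so |ϕ| = 90° − |δ| = 90° − 6.7° = 83.3° in the southern hemisphere.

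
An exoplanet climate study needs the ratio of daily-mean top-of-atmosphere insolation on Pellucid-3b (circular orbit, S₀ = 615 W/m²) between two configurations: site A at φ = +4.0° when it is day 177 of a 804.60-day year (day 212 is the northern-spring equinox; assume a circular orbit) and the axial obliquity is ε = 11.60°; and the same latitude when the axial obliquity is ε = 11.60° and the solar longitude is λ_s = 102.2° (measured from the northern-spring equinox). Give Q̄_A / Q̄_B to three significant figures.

— Configuration A (φ=+4.0°):
Solar longitude: λ_s = 360° × (177 − 212)/804.60 = -15.660°, i.e. -15.660° + 360° = 344.340°.
sin δ = sin 11.60° × sin 344.340° = -0.05428, so δ = -3.111°.
cos H₀ = −tan(+4.0°) tan(-3.111°) = 0.0038, H₀ = 1.5670 rad.
Bracket: H₀ sin φ sin δ + cos φ cos δ sin H₀ = 1.5670×0.06976×-0.05428 + 0.99756×0.99853×0.99999 = -0.005934 + 0.996084 = 0.990150.
Q̄ = (S₀/π) × [bracket] = (615/π) × 0.990150 = 193.83 W/m².
— Configuration B (φ=+4.0°):
Solar declination: sin δ = sin ε · sin λ_s = sin 11.60° × sin 102.2° = 0.19654, so δ = +11.335°.
cos H₀ = −tan(+4.0°) tan(+11.335°) = -0.0140, H₀ = 1.5848 rad.
Bracket: H₀ sin φ sin δ + cos φ cos δ sin H₀ = 1.5848×0.06976×0.19654 + 0.99756×0.98050×0.99990 = 0.021729 + 0.978010 = 0.999739.
Q̄ = (S₀/π) × [bracket] = (615/π) × 0.999739 = 195.71 W/m².
Ratio Q̄_A / Q̄_B = 193.83 / 195.71 = 0.9904.

Q̄_A / Q̄_B ≈ 0.990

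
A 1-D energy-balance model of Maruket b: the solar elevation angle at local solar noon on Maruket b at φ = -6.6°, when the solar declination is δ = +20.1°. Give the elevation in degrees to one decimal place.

At local noon the hour angle is zero, so the zenith angle equals |φ − δ| = |-6.6° − (+20.100°)| = 26.700°.
Elevation = 90° − 26.700° = 63.3°.

63.3°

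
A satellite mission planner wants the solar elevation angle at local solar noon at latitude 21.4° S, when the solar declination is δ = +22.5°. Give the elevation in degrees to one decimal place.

At local noon the hour angle is zero, so the zenith angle equals |φ − δ| = |-21.4° − (+22.500°)| = 43.900°.
Elevation = 90° − 43.900° = 46.1°.

46.1°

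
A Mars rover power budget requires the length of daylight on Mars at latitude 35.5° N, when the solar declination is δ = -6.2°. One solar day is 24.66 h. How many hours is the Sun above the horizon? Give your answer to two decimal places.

11.72 h

cos H₀ = −tan φ · tan δ = −tan(+35.5°) × tan(-6.200°) = 0.0775, so H₀ = 1.4932 rad = 85.56°.
Daylight = 2H₀/(2π) × 24.66 h = (1.4932/π) × 24.66 = 11.72 h.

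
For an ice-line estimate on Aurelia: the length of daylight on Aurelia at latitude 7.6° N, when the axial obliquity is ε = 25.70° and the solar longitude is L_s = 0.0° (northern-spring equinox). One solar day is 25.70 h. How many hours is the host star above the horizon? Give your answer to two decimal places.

12.85 h

Solar declination: sin δ = sin ε · sin L_s = sin 25.70° × sin 0.0° = 0.00000, so δ = +0.000°.
cos h₀ = −tan ϕ · tan δ = −tan(+7.6°) × tan(+0.000°) = -0.0000, so h₀ = 1.5708 rad = 90.00°.
Daylight = 2h₀/(2π) × 25.70 h = (1.5708/π) × 25.70 = 12.85 h.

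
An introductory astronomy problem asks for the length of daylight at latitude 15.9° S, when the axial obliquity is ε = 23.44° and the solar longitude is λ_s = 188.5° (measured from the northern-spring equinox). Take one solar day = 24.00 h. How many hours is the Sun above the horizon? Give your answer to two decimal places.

12.13 h

Solar declination: sin δ = sin ε · sin λ_s = sin 23.44° × sin 188.5° = -0.05880, so δ = -3.371°.
cos H₀ = −tan φ · tan δ = −tan(-15.9°) × tan(-3.371°) = -0.0168, so H₀ = 1.5876 rad = 90.96°.
Daylight = 2H₀/(2π) × 24.00 h = (1.5876/π) × 24.00 = 12.13 h.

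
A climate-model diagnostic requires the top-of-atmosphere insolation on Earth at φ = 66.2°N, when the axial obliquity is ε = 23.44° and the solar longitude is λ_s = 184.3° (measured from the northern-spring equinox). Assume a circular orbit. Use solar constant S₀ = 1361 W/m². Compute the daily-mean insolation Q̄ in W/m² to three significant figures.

Solar declination: sin δ = sin ε · sin λ_s = sin 23.44° × sin 184.3° = -0.02983, so δ = -1.709°.
cos H₀ = −tan(+66.2°) tan(-1.709°) = 0.0677, H₀ = 1.5031 rad.
Bracket: H₀ sin φ sin δ + cos φ cos δ sin H₀ = 1.5031×0.91496×-0.02983 + 0.40355×0.99956×0.99771 = -0.041024 + 0.402449 = 0.361425.
Q̄ = (S₀/π) × [bracket] = (1361/π) × 0.361425 = 156.6 W/m².

Q̄ ≈ 157 W/m²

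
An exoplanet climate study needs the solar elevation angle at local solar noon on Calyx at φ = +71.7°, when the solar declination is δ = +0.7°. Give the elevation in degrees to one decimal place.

19.0°

At local noon the hour angle is zero, so the zenith angle equals |φ − δ| = |+71.7° − (+0.700°)| = 71.000°.
Elevation = 90° − 71.000° = 19.0°.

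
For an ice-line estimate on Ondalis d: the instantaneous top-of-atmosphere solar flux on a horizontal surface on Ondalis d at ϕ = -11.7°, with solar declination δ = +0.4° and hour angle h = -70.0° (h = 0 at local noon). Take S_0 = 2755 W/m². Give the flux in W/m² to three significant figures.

919 W/m²

cos θ_z = sin ϕ sin δ + cos ϕ cos δ cos h = -0.001416 + 0.334906 = 0.333490.
Flux = S_0 · cos θ_z = 2755 × 0.333490 = 918.8 W/m².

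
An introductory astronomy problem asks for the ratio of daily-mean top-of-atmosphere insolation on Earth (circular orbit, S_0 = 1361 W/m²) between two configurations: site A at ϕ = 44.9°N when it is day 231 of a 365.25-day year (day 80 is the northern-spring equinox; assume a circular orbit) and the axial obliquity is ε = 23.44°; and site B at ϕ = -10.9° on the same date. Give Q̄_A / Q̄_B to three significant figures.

— Configuration A (ϕ=+44.9°):
Solar longitude: L_s = 360° × (231 − 80)/365.25 = 148.830°.
sin δ = sin 23.44° × sin 148.830° = 0.20589, so δ = +11.882°.
cos h₀ = −tan(+44.9°) tan(+11.882°) = -0.2097, h₀ = 1.7820 rad.
Bracket: h₀ sin ϕ sin δ + cos ϕ cos δ sin h₀ = 1.7820×0.70587×0.20589 + 0.70834×0.97858×0.97777 = 0.258981 + 0.677758 = 0.936739.
Q̄ = (S_0/π) × [bracket] = (1361/π) × 0.936739 = 405.81 W/m².
— Configuration B (ϕ=-10.9°):
cos h₀ = −tan(-10.9°) tan(+11.882°) = 0.0405, h₀ = 1.5303 rad.
Bracket: h₀ sin ϕ sin δ + cos ϕ cos δ sin h₀ = 1.5303×-0.18910×0.20589 + 0.98196×0.97858×0.99918 = -0.059580 + 0.960138 = 0.900558.
Q̄ = (S_0/π) × [bracket] = (1361/π) × 0.900558 = 390.14 W/m².
Ratio Q̄_A / Q̄_B = 405.81 / 390.14 = 1.040.

Q̄_A / Q̄_B ≈ 1.04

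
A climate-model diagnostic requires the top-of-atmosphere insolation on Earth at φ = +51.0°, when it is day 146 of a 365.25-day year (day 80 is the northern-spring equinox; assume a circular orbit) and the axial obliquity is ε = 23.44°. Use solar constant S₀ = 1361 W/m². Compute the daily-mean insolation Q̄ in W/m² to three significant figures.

Solar longitude: λ_s = 360° × (146 − 80)/365.25 = 65.051°.
sin δ = sin 23.44° × sin 65.051° = 0.36067, so δ = +21.141°.
cos H₀ = −tan(+51.0°) tan(+21.141°) = -0.4775, H₀ = 2.0686 rad.
Bracket: H₀ sin φ sin δ + cos φ cos δ sin H₀ = 2.0686×0.77715×0.36067 + 0.62932×0.93269×0.87862 = 0.579818 + 0.515715 = 1.095533.
Q̄ = (S₀/π) × [bracket] = (1361/π) × 1.095533 = 474.6 W/m².

Q̄ ≈ 475 W/m²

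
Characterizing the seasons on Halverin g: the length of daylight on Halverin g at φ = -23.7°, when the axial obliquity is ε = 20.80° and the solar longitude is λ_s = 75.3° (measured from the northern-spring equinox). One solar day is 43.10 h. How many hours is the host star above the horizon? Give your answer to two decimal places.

Solar declination: sin δ = sin ε · sin λ_s = sin 20.80° × sin 75.3° = 0.34348, so δ = +20.089°.
cos H₀ = −tan φ · tan δ = −tan(-23.7°) × tan(+20.089°) = 0.1605, so H₀ = 1.4096 rad = 80.76°.
Daylight = 2H₀/(2π) × 43.10 h = (1.4096/π) × 43.10 = 19.34 h.

19.34 h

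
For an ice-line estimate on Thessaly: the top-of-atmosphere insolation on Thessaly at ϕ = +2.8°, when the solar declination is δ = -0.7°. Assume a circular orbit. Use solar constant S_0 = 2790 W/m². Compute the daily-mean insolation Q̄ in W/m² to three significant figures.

cos h₀ = −tan(+2.8°) tan(-0.700°) = 0.0006, h₀ = 1.5702 rad.
Bracket: h₀ sin ϕ sin δ + cos ϕ cos δ sin h₀ = 1.5702×0.04885×-0.01222 + 0.99881×0.99993×1.00000 = -0.000937 + 0.998740 = 0.997803.
Q̄ = (S_0/π) × [bracket] = (2790/π) × 0.997803 = 886.1 W/m².

Q̄ ≈ 886 W/m²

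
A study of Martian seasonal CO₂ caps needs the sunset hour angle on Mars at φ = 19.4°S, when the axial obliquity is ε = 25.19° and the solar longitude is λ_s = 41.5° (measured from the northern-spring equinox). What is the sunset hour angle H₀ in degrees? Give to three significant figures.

Solar declination: sin δ = sin ε · sin λ_s = sin 25.19° × sin 41.5° = 0.28203, so δ = +16.381°.
cos H₀ = −tan φ · tan δ = −tan(-19.4°) × tan(+16.381°) = 0.1035, so H₀ = 1.4671 rad = 84.06°.

H₀ = 84.1°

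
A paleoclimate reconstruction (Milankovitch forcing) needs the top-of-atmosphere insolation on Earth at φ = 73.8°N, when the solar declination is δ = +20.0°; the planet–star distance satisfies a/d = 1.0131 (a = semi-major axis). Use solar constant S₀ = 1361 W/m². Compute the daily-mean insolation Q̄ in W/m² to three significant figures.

cos H₀ = −tan(+73.8°) tan(+20.000°) = -1.2528 ≤ −1 ⇒ polar day, H₀ = π.
Bracket: H₀ sin φ sin δ + cos φ cos δ sin H₀ = 3.1416×0.96029×0.34202 + 0.27899×0.93969×0.00000 = 1.031822 + 0.000000 = 1.031822.
Inverse-square distance factor (a/d)² = 1.0131² = 1.026372.
Q̄ = (S₀/π) × 1.026372 × [bracket] = (1361/π) × 1.026372 × 1.031822 = 458.8 W/m².

Q̄ ≈ 459 W/m²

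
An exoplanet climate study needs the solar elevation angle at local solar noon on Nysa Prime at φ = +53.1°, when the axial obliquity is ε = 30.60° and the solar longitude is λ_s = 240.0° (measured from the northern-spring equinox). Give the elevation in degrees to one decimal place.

Solar declination: sin δ = sin ε · sin λ_s = sin 30.60° × sin 240.0° = -0.44084, so δ = -26.158°.
At local noon the hour angle is zero, so the zenith angle equals |φ − δ| = |+53.1° − (-26.158°)| = 79.258°.
Elevation = 90° − 79.258° = 10.7°.

10.7°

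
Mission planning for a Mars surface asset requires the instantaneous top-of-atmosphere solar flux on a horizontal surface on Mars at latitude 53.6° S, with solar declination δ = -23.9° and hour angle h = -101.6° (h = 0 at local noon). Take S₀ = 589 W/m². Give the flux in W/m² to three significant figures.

128 W/m²

cos θ_z = sin φ sin δ + cos φ cos δ cos h = 0.326096 + -0.109092 = 0.217004.
Flux = S₀ · cos θ_z = 589 × 0.217004 = 127.8 W/m².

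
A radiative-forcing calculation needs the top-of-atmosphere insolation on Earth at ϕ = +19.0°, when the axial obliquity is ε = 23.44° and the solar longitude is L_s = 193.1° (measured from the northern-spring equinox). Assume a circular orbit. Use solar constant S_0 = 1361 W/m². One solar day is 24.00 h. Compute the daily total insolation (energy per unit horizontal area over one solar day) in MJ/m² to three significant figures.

33.5 MJ/m²

Solar declination: sin δ = sin ε · sin L_s = sin 23.44° × sin 193.1° = -0.09016, so δ = -5.173°.
cos h₀ = −tan(+19.0°) tan(-5.173°) = 0.0312, h₀ = 1.5396 rad.
Bracket: h₀ sin ϕ sin δ + cos ϕ cos δ sin h₀ = 1.5396×0.32557×-0.09016 + 0.94552×0.99593×0.99951 = -0.045192 + 0.941210 = 0.896018.
Q̄ = (S_0/π) × [bracket] = (1361/π) × 0.896018 = 388.17 W/m².
Daily total = Q̄ × 24.00 h × 3600 s/h = 388.17 × 24.00 × 3600 / 10⁶ = 33.54 MJ/m².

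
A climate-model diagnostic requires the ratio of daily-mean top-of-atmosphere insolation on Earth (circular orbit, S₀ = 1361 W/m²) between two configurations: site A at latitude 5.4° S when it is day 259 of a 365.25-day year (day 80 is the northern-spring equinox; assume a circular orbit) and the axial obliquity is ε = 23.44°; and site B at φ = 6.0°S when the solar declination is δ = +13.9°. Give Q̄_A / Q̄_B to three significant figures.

Q̄_A / Q̄_B ≈ 1.07

— Configuration A (φ=-5.4°):
Solar longitude: λ_s = 360° × (259 − 80)/365.25 = 176.427°.
sin δ = sin 23.44° × sin 176.427° = 0.02479, so δ = +1.420°.
cos H₀ = −tan(-5.4°) tan(+1.420°) = 0.0023, H₀ = 1.5685 rad.
Bracket: H₀ sin φ sin δ + cos φ cos δ sin H₀ = 1.5685×-0.09411×0.02479 + 0.99556×0.99969×1.00000 = -0.003659 + 0.995251 = 0.991592.
Q̄ = (S₀/π) × [bracket] = (1361/π) × 0.991592 = 429.58 W/m².
— Configuration B (φ=-6.0°):
cos H₀ = −tan(-6.0°) tan(+13.900°) = 0.0260, H₀ = 1.5448 rad.
Bracket: H₀ sin φ sin δ + cos φ cos δ sin H₀ = 1.5448×-0.10453×0.24023 + 0.99452×0.97072×0.99966 = -0.038792 + 0.965072 = 0.926280.
Q̄ = (S₀/π) × [bracket] = (1361/π) × 0.926280 = 401.28 W/m².
Ratio Q̄_A / Q̄_B = 429.58 / 401.28 = 1.071.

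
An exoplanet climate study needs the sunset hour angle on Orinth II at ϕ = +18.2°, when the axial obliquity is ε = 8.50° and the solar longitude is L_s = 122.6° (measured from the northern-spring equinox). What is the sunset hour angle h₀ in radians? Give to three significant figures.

h₀ = 1.61 rad

Solar declination: sin δ = sin ε · sin L_s = sin 8.50° × sin 122.6° = 0.12452, so δ = +7.153°.
cos h₀ = −tan ϕ · tan δ = −tan(+18.2°) × tan(+7.153°) = -0.0413, so h₀ = 1.6121 rad = 92.36°.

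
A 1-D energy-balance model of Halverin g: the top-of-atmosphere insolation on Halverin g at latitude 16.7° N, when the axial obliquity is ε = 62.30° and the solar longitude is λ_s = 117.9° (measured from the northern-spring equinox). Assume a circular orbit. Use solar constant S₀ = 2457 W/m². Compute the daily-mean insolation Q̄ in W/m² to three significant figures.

Solar declination: sin δ = sin ε · sin λ_s = sin 62.30° × sin 117.9° = 0.78248, so δ = +51.488°.
cos H₀ = −tan(+16.7°) tan(+51.488°) = -0.3770, H₀ = 1.9574 rad.
Bracket: H₀ sin φ sin δ + cos φ cos δ sin H₀ = 1.9574×0.28736×0.78248 + 0.95782×0.62268×0.92621 = 0.440128 + 0.552406 = 0.992534.
Q̄ = (S₀/π) × [bracket] = (2457/π) × 0.992534 = 776.2 W/m².

Q̄ ≈ 776 W/m²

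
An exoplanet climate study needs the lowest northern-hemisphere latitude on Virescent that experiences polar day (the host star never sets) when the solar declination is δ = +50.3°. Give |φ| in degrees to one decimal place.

|φ| = 39.7°

Polar day requires cos H₀ = −tan φ tan δ ≤ −1, i.e. tan φ tan δ ≥ 1.
The boundary is |tan φ| · |tan δ| = 1, so |φ| = 90° − |δ| = 90° − 50.3° = 39.7° in the northern hemisphere.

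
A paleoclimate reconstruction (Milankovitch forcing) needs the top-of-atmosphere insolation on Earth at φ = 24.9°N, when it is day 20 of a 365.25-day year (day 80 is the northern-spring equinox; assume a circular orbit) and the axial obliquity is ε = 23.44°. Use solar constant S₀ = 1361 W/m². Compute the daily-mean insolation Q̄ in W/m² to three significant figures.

Solar longitude: λ_s = 360° × (20 − 80)/365.25 = -59.138°, i.e. -59.138° + 360° = 300.862°.
sin δ = sin 23.44° × sin 300.862° = -0.34146, so δ = -19.966°.
cos H₀ = −tan(+24.9°) tan(-19.966°) = 0.1686, H₀ = 1.4013 rad.
Bracket: H₀ sin φ sin δ + cos φ cos δ sin H₀ = 1.4013×0.42104×-0.34146 + 0.90704×0.93990×0.98568 = -0.201463 + 0.840319 = 0.638856.
Q̄ = (S₀/π) × [bracket] = (1361/π) × 0.638856 = 276.8 W/m².

Q̄ ≈ 277 W/m²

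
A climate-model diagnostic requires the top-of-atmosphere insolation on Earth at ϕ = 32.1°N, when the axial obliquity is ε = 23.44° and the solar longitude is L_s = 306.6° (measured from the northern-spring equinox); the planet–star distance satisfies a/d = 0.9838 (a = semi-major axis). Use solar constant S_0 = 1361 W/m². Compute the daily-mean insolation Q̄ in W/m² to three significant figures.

Q̄ ≈ 232 W/m²

Solar declination: sin δ = sin ε · sin L_s = sin 23.44° × sin 306.6° = -0.31935, so δ = -18.624°.
cos h₀ = −tan(+32.1°) tan(-18.624°) = 0.2114, h₀ = 1.3578 rad.
Bracket: h₀ sin ϕ sin δ + cos ϕ cos δ sin h₀ = 1.3578×0.53140×-0.31935 + 0.84712×0.94764×0.97740 = -0.230422 + 0.784622 = 0.554200.
Inverse-square distance factor (a/d)² = 0.9838² = 0.967862.
Q̄ = (S_0/π) × 0.967862 × [bracket] = (1361/π) × 0.967862 × 0.554200 = 232.4 W/m².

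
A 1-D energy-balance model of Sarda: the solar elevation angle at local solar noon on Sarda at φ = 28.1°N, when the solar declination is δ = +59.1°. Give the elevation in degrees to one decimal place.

At local noon the hour angle is zero, so the zenith angle equals |φ − δ| = |+28.1° − (+59.100°)| = 31.000°.
Elevation = 90° − 31.000° = 59.0°.

59.0°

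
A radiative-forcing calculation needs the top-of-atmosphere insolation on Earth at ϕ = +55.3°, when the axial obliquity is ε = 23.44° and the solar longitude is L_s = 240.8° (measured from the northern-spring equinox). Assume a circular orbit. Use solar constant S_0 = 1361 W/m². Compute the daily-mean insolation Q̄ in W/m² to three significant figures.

Solar declination: sin δ = sin ε · sin L_s = sin 23.44° × sin 240.8° = -0.34724, so δ = -20.318°.
cos h₀ = −tan(+55.3°) tan(-20.318°) = 0.5347, h₀ = 1.0066 rad.
Bracket: h₀ sin ϕ sin δ + cos ϕ cos δ sin h₀ = 1.0066×0.82214×-0.34724 + 0.56928×0.93778×0.84501 = -0.287364 + 0.451117 = 0.163753.
Q̄ = (S_0/π) × [bracket] = (1361/π) × 0.163753 = 70.94 W/m².

Q̄ ≈ 70.9 W/m²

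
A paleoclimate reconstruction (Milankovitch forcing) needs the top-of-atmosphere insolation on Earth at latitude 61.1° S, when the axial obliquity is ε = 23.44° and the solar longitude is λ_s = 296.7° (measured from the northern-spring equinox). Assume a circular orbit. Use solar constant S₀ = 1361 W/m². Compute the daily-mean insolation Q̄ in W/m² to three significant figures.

Q̄ ≈ 456 W/m²

Solar declination: sin δ = sin ε · sin λ_s = sin 23.44° × sin 296.7° = -0.35537, so δ = -20.816°.
cos H₀ = −tan(-61.1°) tan(-20.816°) = -0.6887, H₀ = 2.3305 rad.
Bracket: H₀ sin φ sin δ + cos φ cos δ sin H₀ = 2.3305×-0.87546×-0.35537 + 0.48328×0.93472×0.72503 = 0.725047 + 0.327519 = 1.052566.
Q̄ = (S₀/π) × [bracket] = (1361/π) × 1.052566 = 456.0 W/m².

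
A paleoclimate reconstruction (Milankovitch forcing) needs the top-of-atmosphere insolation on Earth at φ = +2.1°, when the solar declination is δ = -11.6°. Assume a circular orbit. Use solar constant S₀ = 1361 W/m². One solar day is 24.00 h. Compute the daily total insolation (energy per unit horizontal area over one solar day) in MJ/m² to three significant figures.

cos H₀ = −tan(+2.1°) tan(-11.600°) = 0.0075, H₀ = 1.5633 rad.
Bracket: H₀ sin φ sin δ + cos φ cos δ sin H₀ = 1.5633×0.03664×-0.20108 + 0.99933×0.97958×0.99997 = -0.011518 + 0.978894 = 0.967376.
Q̄ = (S₀/π) × [bracket] = (1361/π) × 0.967376 = 419.09 W/m².
Daily total = Q̄ × 24.00 h × 3600 s/h = 419.09 × 24.00 × 3600 / 10⁶ = 36.21 MJ/m².

36.2 MJ/m²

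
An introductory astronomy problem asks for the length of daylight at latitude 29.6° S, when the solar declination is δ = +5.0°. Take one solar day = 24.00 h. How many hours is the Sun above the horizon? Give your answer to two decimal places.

11.62 h

cos h₀ = −tan ϕ · tan δ = −tan(-29.6°) × tan(+5.000°) = 0.0497, so h₀ = 1.5211 rad = 87.15°.
Daylight = 2h₀/(2π) × 24.00 h = (1.5211/π) × 24.00 = 11.62 h.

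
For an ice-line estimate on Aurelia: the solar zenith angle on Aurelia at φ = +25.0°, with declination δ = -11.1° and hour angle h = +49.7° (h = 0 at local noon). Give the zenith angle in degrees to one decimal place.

θ_z = 60.4°

cos θ_z = sin φ sin δ + cos φ cos δ cos h = -0.081363 + 0.575225 = 0.493862.
θ_z = arccos(0.493862) = 60.4°.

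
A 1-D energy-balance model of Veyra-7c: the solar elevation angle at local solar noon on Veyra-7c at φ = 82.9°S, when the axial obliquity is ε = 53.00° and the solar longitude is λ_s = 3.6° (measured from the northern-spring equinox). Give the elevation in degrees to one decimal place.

4.2°

Solar declination: sin δ = sin ε · sin λ_s = sin 53.00° × sin 3.6° = 0.05015, so δ = +2.874°.
At local noon the hour angle is zero, so the zenith angle equals |φ − δ| = |-82.9° − (+2.874°)| = 85.774°.
Elevation = 90° − 85.774° = 4.2°.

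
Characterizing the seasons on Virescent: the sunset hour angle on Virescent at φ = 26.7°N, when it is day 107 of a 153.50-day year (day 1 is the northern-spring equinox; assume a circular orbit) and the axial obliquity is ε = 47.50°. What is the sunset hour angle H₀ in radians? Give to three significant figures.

H₀ = 1.08 rad

Solar longitude: λ_s = 360° × (107 − 1)/153.50 = 248.599°.
sin δ = sin 47.50° × sin 248.599° = -0.68644, so δ = -43.349°.
cos H₀ = −tan φ · tan δ = −tan(+26.7°) × tan(-43.349°) = 0.4748, so H₀ = 1.0761 rad = 61.66°.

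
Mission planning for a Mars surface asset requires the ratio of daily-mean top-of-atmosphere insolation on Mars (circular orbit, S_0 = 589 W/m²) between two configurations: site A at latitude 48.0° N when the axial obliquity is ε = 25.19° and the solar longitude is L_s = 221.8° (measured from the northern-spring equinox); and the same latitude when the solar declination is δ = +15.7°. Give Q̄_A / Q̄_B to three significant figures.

Q̄_A / Q̄_B ≈ 0.348

— Configuration A (ϕ=+48.0°):
Solar declination: sin δ = sin ε · sin L_s = sin 25.19° × sin 221.8° = -0.28369, so δ = -16.481°.
cos h₀ = −tan(+48.0°) tan(-16.481°) = 0.3286, h₀ = 1.2360 rad.
Bracket: h₀ sin ϕ sin δ + cos ϕ cos δ sin h₀ = 1.2360×0.74314×-0.28369 + 0.66913×0.95892×0.94448 = -0.260575 + 0.606018 = 0.345443.
Q̄ = (S_0/π) × [bracket] = (589/π) × 0.345443 = 64.765 W/m².
— Configuration B (ϕ=+48.0°):
cos h₀ = −tan(+48.0°) tan(+15.700°) = -0.3122, h₀ = 1.8883 rad.
Bracket: h₀ sin ϕ sin δ + cos ϕ cos δ sin h₀ = 1.8883×0.74314×0.27060 + 0.66913×0.96269×0.95002 = 0.379725 + 0.611969 = 0.991694.
Q̄ = (S_0/π) × [bracket] = (589/π) × 0.991694 = 185.93 W/m².
Ratio Q̄_A / Q̄_B = 64.765 / 185.93 = 0.3483.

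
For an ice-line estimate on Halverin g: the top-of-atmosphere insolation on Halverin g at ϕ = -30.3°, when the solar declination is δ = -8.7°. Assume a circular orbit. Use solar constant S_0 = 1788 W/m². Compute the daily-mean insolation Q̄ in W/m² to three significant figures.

cos h₀ = −tan(-30.3°) tan(-8.700°) = -0.0894, h₀ = 1.6603 rad.
Bracket: h₀ sin ϕ sin δ + cos ϕ cos δ sin h₀ = 1.6603×-0.50453×-0.15126 + 0.86340×0.98849×0.99599 = 0.126706 + 0.850040 = 0.976746.
Q̄ = (S_0/π) × [bracket] = (1788/π) × 0.976746 = 555.9 W/m².

Q̄ ≈ 556 W/m²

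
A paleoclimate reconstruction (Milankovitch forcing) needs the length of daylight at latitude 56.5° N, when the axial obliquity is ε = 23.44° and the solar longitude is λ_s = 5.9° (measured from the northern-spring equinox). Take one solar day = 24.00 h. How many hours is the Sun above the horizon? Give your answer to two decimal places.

Solar declination: sin δ = sin ε · sin λ_s = sin 23.44° × sin 5.9° = 0.04089, so δ = +2.343°.
cos H₀ = −tan φ · tan δ = −tan(+56.5°) × tan(+2.343°) = -0.0618, so H₀ = 1.6327 rad = 93.54°.
Daylight = 2H₀/(2π) × 24.00 h = (1.6327/π) × 24.00 = 12.47 h.

12.47 h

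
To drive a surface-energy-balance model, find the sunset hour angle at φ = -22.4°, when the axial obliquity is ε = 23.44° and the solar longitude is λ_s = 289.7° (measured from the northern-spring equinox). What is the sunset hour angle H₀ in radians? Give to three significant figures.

H₀ = 1.74 rad

Solar declination: sin δ = sin ε · sin λ_s = sin 23.44° × sin 289.7° = -0.37451, so δ = -21.994°.
cos H₀ = −tan φ · tan δ = −tan(-22.4°) × tan(-21.994°) = -0.1665, so H₀ = 1.7381 rad = 99.58°.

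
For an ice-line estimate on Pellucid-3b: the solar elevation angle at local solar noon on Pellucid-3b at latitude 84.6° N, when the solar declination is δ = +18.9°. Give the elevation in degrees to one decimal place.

At local noon the hour angle is zero, so the zenith angle equals |φ − δ| = |+84.6° − (+18.900°)| = 65.700°.
Elevation = 90° − 65.700° = 24.3°.

24.3°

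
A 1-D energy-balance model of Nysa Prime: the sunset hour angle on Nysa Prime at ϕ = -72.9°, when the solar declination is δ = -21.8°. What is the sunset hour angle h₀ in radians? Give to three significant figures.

Sunrise equation: cos h₀ = −tan ϕ · tan δ = -1.3001 ≤ −1, so the host star never sets (polar day) and h₀ = π.

h₀ = 3.14 rad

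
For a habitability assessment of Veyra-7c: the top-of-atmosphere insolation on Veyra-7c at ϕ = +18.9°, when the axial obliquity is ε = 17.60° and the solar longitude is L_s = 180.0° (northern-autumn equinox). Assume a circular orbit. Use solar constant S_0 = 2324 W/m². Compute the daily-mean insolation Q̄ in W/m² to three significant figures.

Q̄ ≈ 700 W/m²

Solar declination: sin δ = sin ε · sin L_s = sin 17.60° × sin 180.0° = 0.00000, so δ = +0.000°.
cos h₀ = −tan(+18.9°) tan(+0.000°) = -0.0000, h₀ = 1.5708 rad.
Bracket: h₀ sin ϕ sin δ + cos ϕ cos δ sin h₀ = 1.5708×0.32392×0.00000 + 0.94609×1.00000×1.00000 = 0.000000 + 0.946090 = 0.946090.
Q̄ = (S_0/π) × [bracket] = (2324/π) × 0.946090 = 699.9 W/m².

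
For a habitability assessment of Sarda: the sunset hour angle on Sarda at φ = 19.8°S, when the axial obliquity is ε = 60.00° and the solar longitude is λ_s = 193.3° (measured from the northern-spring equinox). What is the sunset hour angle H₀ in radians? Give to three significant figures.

Solar declination: sin δ = sin ε · sin λ_s = sin 60.00° × sin 193.3° = -0.19923, so δ = -11.492°.
cos H₀ = −tan φ · tan δ = −tan(-19.8°) × tan(-11.492°) = -0.0732, so H₀ = 1.6441 rad = 94.20°.

H₀ = 1.64 rad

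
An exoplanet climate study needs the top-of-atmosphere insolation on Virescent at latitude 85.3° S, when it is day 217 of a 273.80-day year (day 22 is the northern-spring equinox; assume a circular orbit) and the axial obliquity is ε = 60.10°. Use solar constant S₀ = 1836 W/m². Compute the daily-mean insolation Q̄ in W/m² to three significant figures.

Q̄ ≈ 1.54e+03 W/m²

Solar longitude: λ_s = 360° × (217 − 22)/273.80 = 256.392°.
sin δ = sin 60.10° × sin 256.392° = -0.84256, so δ = -57.411°.
cos H₀ = −tan(-85.3°) tan(-57.411°) = -19.0275 ≤ −1 ⇒ polar day, H₀ = π.
Bracket: H₀ sin φ sin δ + cos φ cos δ sin H₀ = 3.1416×-0.99664×-0.84256 + 0.08194×0.53860×0.00000 = 2.638093 + 0.000000 = 2.638093.
Q̄ = (S₀/π) × [bracket] = (1836/π) × 2.638093 = 1542 W/m².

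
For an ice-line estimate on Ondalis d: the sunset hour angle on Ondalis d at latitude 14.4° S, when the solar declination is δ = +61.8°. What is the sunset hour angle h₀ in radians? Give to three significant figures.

h₀ = 1.07 rad

cos h₀ = −tan ϕ · tan δ = −tan(-14.4°) × tan(+61.800°) = 0.4788, so h₀ = 1.0715 rad = 61.39°.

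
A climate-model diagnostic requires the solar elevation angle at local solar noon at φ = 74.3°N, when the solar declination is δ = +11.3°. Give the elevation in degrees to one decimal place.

27.0°

At local noon the hour angle is zero, so the zenith angle equals |φ − δ| = |+74.3° − (+11.300°)| = 63.000°.
Elevation = 90° − 63.000° = 27.0°.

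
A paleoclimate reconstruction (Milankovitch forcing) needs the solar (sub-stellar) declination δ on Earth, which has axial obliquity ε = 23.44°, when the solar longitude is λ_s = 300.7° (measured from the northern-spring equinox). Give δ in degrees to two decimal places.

δ = -20.00°

sin δ = sin ε · sin λ_s = sin 23.44° × sin 300.7° = -0.342039.
δ = arcsin(-0.342039) = -20.00°.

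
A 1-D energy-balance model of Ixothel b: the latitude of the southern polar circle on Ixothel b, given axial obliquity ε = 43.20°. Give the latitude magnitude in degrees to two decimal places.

The polar circle is the lowest latitude that experiences at least one full rotation of continuous darkness at the northern-summer solstice; it lies at |φ| = 90° − ε = 90° − 43.20° = 46.80°.

46.80°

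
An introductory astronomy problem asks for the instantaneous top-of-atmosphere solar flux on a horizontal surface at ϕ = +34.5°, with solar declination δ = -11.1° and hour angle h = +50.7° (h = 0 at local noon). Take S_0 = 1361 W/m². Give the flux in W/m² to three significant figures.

cos θ_z = sin ϕ sin δ + cos ϕ cos δ cos h = -0.109046 + 0.512221 = 0.403175.
Flux = S_0 · cos θ_z = 1361 × 0.403175 = 548.7 W/m².

549 W/m²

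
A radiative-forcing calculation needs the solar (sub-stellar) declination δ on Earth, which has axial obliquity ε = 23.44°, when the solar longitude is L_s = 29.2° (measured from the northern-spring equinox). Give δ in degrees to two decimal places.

sin δ = sin ε · sin L_s = sin 23.44° × sin 29.2° = 0.194065.
δ = arcsin(0.194065) = +11.19°.

δ = +11.19°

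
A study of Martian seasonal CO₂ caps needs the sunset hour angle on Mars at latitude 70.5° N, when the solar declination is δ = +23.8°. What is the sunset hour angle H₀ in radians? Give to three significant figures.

Sunrise equation: cos H₀ = −tan φ · tan δ = -1.2455 ≤ −1, so the Sun never sets (polar day) and H₀ = π.

H₀ = 3.14 rad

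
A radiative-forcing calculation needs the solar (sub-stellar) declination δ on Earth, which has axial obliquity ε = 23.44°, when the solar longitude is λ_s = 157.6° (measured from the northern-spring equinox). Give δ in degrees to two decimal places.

sin δ = sin ε · sin λ_s = sin 23.44° × sin 157.6° = 0.151585.
δ = arcsin(0.151585) = +8.72°.

δ = +8.72°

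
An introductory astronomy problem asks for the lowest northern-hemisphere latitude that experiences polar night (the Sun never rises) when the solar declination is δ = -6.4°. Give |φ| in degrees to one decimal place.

Polar night requires cos H₀ = −tan φ tan δ ≥ 1, i.e. tan φ tan δ ≤ −1.
The boundary is |tan φ| · |tan δ| = 1, so |φ| = 90° − |δ| = 90° − 6.4° = 83.6° in the northern hemisphere.

|φ| = 83.6°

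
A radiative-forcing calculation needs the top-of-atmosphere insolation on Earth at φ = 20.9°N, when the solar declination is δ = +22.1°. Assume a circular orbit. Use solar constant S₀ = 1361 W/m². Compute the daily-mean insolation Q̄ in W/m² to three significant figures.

cos H₀ = −tan(+20.9°) tan(+22.100°) = -0.1551, H₀ = 1.7265 rad.
Bracket: H₀ sin φ sin δ + cos φ cos δ sin H₀ = 1.7265×0.35674×0.37622 + 0.93420×0.92653×0.98791 = 0.231718 + 0.855100 = 1.086818.
Q̄ = (S₀/π) × [bracket] = (1361/π) × 1.086818 = 470.8 W/m².

Q̄ ≈ 471 W/m²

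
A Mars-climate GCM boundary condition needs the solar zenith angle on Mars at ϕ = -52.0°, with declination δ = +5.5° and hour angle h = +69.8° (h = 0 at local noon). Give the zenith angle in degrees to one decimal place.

θ_z = 82.2°

cos θ_z = sin ϕ sin δ + cos ϕ cos δ cos h = -0.075527 + 0.211608 = 0.136081.
θ_z = arccos(0.136081) = 82.2°.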